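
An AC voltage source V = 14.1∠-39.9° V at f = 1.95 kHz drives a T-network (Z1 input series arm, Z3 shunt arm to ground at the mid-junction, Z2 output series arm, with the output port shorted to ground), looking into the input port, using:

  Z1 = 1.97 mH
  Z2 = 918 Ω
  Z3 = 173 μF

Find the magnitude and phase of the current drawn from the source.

Step 1 — Angular frequency: ω = 2π·f = 2π·1950 = 1.225e+04 rad/s.
Step 2 — Component impedances:
  Z1: Z = jωL = j·1.225e+04·0.00197 = 0 + j24.14 Ω
  Z2: Z = R = 918 Ω
  Z3: Z = 1/(jωC) = -j/(ω·C) = 0 - j0.4718 Ω
Step 3 — With the output port shorted to ground, the output series arm Z2 runs from the junction to ground; the shunt arm Z3 also runs from the junction to ground. They appear in parallel: Z3 || Z2 = 0.0002425 - j0.4718 Ω.
Step 4 — Series with input arm Z1: Z_in = Z1 + (Z3 || Z2) = 0.0002425 + j23.67 Ω = 23.67∠90.0° Ω.
Step 5 — Source phasor: V = 14.1∠-39.9° V = 10.82 - j9.044 V.
Step 6 — Ohm's law: I = V / Z_total = (10.82 - j9.044) / (0.0002425 + j23.67) = -0.3822 - j0.4571 A.
Step 7 — Convert to polar: |I| = 0.5958 A, ∠I = -129.9°.

I = 0.5958∠-129.9° A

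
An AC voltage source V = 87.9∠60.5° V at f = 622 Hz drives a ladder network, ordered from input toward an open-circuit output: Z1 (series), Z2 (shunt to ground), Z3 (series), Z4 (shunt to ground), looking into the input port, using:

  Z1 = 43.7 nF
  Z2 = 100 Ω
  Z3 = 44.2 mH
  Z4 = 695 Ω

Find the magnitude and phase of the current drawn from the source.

Step 1 — Angular frequency: ω = 2π·f = 2π·622 = 3908 rad/s.
Step 2 — Component impedances:
  Z1: Z = 1/(jωC) = -j/(ω·C) = 0 - j5855 Ω
  Z2: Z = R = 100 Ω
  Z3: Z = jωL = j·3908·0.0442 = 0 + j172.7 Ω
  Z4: Z = R = 695 Ω
Step 3 — Ladder network (open output): work backward from the far end, alternating series and parallel combinations. Z_in = 87.99 - j5853 Ω = 5853∠-89.1° Ω.
Step 4 — Source phasor: V = 87.9∠60.5° V = 43.28 + j76.5 V.
Step 5 — Ohm's law: I = V / Z_total = (43.28 + j76.5) / (87.99 - j5853) = -0.01296 + j0.00759 A.
Step 6 — Convert to polar: |I| = 0.01502 A, ∠I = 149.6°.

I = 0.01502∠149.6° A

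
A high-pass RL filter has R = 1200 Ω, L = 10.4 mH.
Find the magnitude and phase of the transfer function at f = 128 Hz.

Step 1 — Angular frequency: ω = 2π·128 = 804.2 rad/s.
Step 2 — Transfer function: H(jω) = jωL/(R + jωL).
Step 3 — Numerator jωL = j·8.364; denominator R + jωL = 1200 + j8.364.
Step 4 — H = 4.858e-05 + j0.00697.
Step 5 — Magnitude: |H| = 0.00697 (-43.1 dB); phase: φ = 89.6°.

|H| = 0.00697 (-43.1 dB), φ = 89.6°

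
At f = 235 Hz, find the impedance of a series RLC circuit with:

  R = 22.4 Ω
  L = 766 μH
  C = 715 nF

Step 1 — Angular frequency: ω = 2π·f = 2π·235 = 1477 rad/s.
Step 2 — Component impedances:
  R: Z = R = 22.4 Ω
  L: Z = jωL = j·1477·0.000766 = 0 + j1.131 Ω
  C: Z = 1/(jωC) = -j/(ω·C) = 0 - j947.2 Ω
Step 3 — Series combination: Z_total = R + L + C = 22.4 - j946.1 Ω = 946.3∠-88.6° Ω.

Z = 22.4 - j946.1 Ω = 946.3∠-88.6° Ω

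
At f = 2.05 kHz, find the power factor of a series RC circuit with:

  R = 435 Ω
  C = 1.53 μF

Step 1 — Angular frequency: ω = 2π·f = 2π·2050 = 1.288e+04 rad/s.
Step 2 — Component impedances:
  R: Z = R = 435 Ω
  C: Z = 1/(jωC) = -j/(ω·C) = 0 - j50.74 Ω
Step 3 — Series combination: Z_total = R + C = 435 - j50.74 Ω = 437.9∠-6.7° Ω.
Step 4 — Power factor: PF = cos(φ) = Re(Z)/|Z| = 435/437.95 = 0.9933.
Step 5 — Type: Im(Z) = -50.74 ⇒ leading (phase φ = -6.7°).

PF = 0.9933 (leading, φ = -6.7°)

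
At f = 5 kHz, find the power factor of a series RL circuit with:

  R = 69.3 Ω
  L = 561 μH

Step 1 — Angular frequency: ω = 2π·f = 2π·5000 = 3.142e+04 rad/s.
Step 2 — Component impedances:
  R: Z = R = 69.3 Ω
  L: Z = jωL = j·3.142e+04·0.000561 = 0 + j17.62 Ω
Step 3 — Series combination: Z_total = R + L = 69.3 + j17.62 Ω = 71.51∠14.3° Ω.
Step 4 — Power factor: PF = cos(φ) = Re(Z)/|Z| = 69.3/71.51 = 0.9691.
Step 5 — Type: Im(Z) = 17.62 ⇒ lagging (phase φ = 14.3°).

PF = 0.9691 (lagging, φ = 14.3°)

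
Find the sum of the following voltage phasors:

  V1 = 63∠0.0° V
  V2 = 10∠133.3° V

Step 1 — Convert each phasor to rectangular form:
  V1 = 63·(cos(0.0°) + j·sin(0.0°)) = 63 V
  V2 = 10·(cos(133.3°) + j·sin(133.3°)) = -6.858 + j7.278 V
Step 2 — Sum components: V_total = 56.14 + j7.278 V.
Step 3 — Convert to polar: |V_total| = 56.61 V, ∠V_total = 7.4°.

V_total = 56.61∠7.4° V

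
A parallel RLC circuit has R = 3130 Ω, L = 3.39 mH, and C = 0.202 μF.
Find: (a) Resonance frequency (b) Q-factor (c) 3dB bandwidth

Step 1 — Resonance: ω₀ = 1/√(LC) = 1/√(0.00339·2.02e-07) = 3.821e+04 rad/s.
Step 2 — f₀ = ω₀/(2π) = 6082 Hz.
Step 3 — Parallel Q: Q = R/(ω₀L) = 3130/(3.821e+04·0.00339) = 24.16.
Step 4 — Bandwidth: Δω = ω₀/Q = 1582 rad/s; BW = Δω/(2π) = 251.7 Hz.

(a) f₀ = 6082 Hz  (b) Q = 24.16  (c) BW = 251.7 Hz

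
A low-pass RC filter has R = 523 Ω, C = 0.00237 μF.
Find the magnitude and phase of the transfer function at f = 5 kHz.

Step 1 — Angular frequency: ω = 2π·5000 = 3.142e+04 rad/s.
Step 2 — Transfer function: H(jω) = 1/(1 + jωRC).
Step 3 — Denominator: 1 + jωRC = 1 + j·3.142e+04·523·2.37e-09 = 1 + j0.03894.
Step 4 — H = 0.9985 - j0.03888.
Step 5 — Magnitude: |H| = 0.9992 (-0.0 dB); phase: φ = -2.2°.

|H| = 0.9992 (-0.0 dB), φ = -2.2°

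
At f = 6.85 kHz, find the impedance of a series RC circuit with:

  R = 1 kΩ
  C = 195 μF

Step 1 — Angular frequency: ω = 2π·f = 2π·6850 = 4.304e+04 rad/s.
Step 2 — Component impedances:
  R: Z = R = 1000 Ω
  C: Z = 1/(jωC) = -j/(ω·C) = 0 - j0.1192 Ω
Step 3 — Series combination: Z_total = R + C = 1000 - j0.1192 Ω = 1000∠-0.0° Ω.

Z = 1000 - j0.1192 Ω = 1000∠-0.0° Ω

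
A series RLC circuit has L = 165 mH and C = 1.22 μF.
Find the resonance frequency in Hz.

Step 1 — Resonance condition Im(Z)=0 gives ω₀ = 1/√(LC).
Step 2 — ω₀ = 1/√(0.165·1.22e-06) = 2229 rad/s.
Step 3 — f₀ = ω₀/(2π) = 354.7 Hz.

f₀ = 354.7 Hz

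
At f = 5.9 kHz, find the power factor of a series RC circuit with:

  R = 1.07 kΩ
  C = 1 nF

Step 1 — Angular frequency: ω = 2π·f = 2π·5900 = 3.707e+04 rad/s.
Step 2 — Component impedances:
  R: Z = R = 1070 Ω
  C: Z = 1/(jωC) = -j/(ω·C) = 0 - j2.698e+04 Ω
Step 3 — Series combination: Z_total = R + C = 1070 - j2.698e+04 Ω = 2.7e+04∠-87.7° Ω.
Step 4 — Power factor: PF = cos(φ) = Re(Z)/|Z| = 1070/2.7e+04 = 0.03963.
Step 5 — Type: Im(Z) = -2.698e+04 ⇒ leading (phase φ = -87.7°).

PF = 0.03963 (leading, φ = -87.7°)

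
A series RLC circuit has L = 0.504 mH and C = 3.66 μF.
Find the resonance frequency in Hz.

Step 1 — Resonance condition Im(Z)=0 gives ω₀ = 1/√(LC).
Step 2 — ω₀ = 1/√(0.000504·3.66e-06) = 2.328e+04 rad/s.
Step 3 — f₀ = ω₀/(2π) = 3706 Hz.

f₀ = 3706 Hz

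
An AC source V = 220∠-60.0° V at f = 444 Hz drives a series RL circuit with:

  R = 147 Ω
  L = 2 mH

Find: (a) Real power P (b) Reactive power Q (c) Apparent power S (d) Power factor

Step 1 — Angular frequency: ω = 2π·f = 2π·444 = 2790 rad/s.
Step 2 — Component impedances:
  R: Z = R = 147 Ω
  L: Z = jωL = j·2790·0.002 = 0 + j5.579 Ω
Step 3 — Series combination: Z_total = R + L = 147 + j5.579 Ω = 147.1∠2.2° Ω.
Step 4 — Source phasor: V = 220∠-60.0° V = 110 - j190.5 V.
Step 5 — Current: I = V / Z = 0.6981 - j1.323 A = 1.496∠-62.2° A.
Step 6 — Complex power: S = V·I* = 328.8 + j12.48 VA.
Step 7 — Real power: P = Re(S) = 328.8 W.
Step 8 — Reactive power: Q = Im(S) = 12.48 VAR.
Step 9 — Apparent power: |S| = 329 VA.
Step 10 — Power factor: PF = P/|S| = 0.9993 (lagging).

(a) P = 328.8 W  (b) Q = 12.48 VAR  (c) S = 329 VA  (d) PF = 0.9993 (lagging)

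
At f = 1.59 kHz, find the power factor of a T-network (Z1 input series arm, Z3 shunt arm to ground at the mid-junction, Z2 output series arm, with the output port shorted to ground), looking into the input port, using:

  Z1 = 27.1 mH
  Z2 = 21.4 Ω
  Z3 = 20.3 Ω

Step 1 — Angular frequency: ω = 2π·f = 2π·1590 = 9990 rad/s.
Step 2 — Component impedances:
  Z1: Z = jωL = j·9990·0.0271 = 0 + j270.7 Ω
  Z2: Z = R = 21.4 Ω
  Z3: Z = R = 20.3 Ω
Step 3 — With the output port shorted to ground, the output series arm Z2 runs from the junction to ground; the shunt arm Z3 also runs from the junction to ground. They appear in parallel: Z3 || Z2 = 10.42 Ω.
Step 4 — Series with input arm Z1: Z_in = Z1 + (Z3 || Z2) = 10.42 + j270.7 Ω = 270.9∠87.8° Ω.
Step 5 — Power factor: PF = cos(φ) = Re(Z)/|Z| = 10.418/270.94 = 0.03845.
Step 6 — Type: Im(Z) = 270.7 ⇒ lagging (phase φ = 87.8°).

PF = 0.03845 (lagging, φ = 87.8°)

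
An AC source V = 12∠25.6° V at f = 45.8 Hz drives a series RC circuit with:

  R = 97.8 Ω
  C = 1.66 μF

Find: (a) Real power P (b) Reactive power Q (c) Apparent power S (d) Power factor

Step 1 — Angular frequency: ω = 2π·f = 2π·45.8 = 287.8 rad/s.
Step 2 — Component impedances:
  R: Z = R = 97.8 Ω
  C: Z = 1/(jωC) = -j/(ω·C) = 0 - j2093 Ω
Step 3 — Series combination: Z_total = R + C = 97.8 - j2093 Ω = 2096∠-87.3° Ω.
Step 4 — Source phasor: V = 12∠25.6° V = 10.82 + j5.185 V.
Step 5 — Current: I = V / Z = -0.00223 + j0.005274 A = 0.005726∠112.9° A.
Step 6 — Complex power: S = V·I* = 0.003207 - j0.06864 VA.
Step 7 — Real power: P = Re(S) = 0.003207 W.
Step 8 — Reactive power: Q = Im(S) = -0.06864 VAR.
Step 9 — Apparent power: |S| = 0.06871 VA.
Step 10 — Power factor: PF = P/|S| = 0.04667 (leading).

(a) P = 0.003207 W  (b) Q = -0.06864 VAR  (c) S = 0.06871 VA  (d) PF = 0.04667 (leading)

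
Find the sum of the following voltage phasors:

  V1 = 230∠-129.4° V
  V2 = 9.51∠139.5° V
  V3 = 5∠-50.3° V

Step 1 — Convert each phasor to rectangular form:
  V1 = 230·(cos(-129.4°) + j·sin(-129.4°)) = -146 - j177.7 V
  V2 = 9.51·(cos(139.5°) + j·sin(139.5°)) = -7.231 + j6.176 V
  V3 = 5·(cos(-50.3°) + j·sin(-50.3°)) = 3.194 - j3.847 V
Step 2 — Sum components: V_total = -150 - j175.4 V.
Step 3 — Convert to polar: |V_total| = 230.8 V, ∠V_total = -130.5°.

V_total = 230.8∠-130.5° V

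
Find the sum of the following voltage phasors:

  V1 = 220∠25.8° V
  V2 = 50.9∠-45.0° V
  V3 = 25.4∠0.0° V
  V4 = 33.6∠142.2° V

Step 1 — Convert each phasor to rectangular form:
  V1 = 220·(cos(25.8°) + j·sin(25.8°)) = 198.1 + j95.75 V
  V2 = 50.9·(cos(-45.0°) + j·sin(-45.0°)) = 35.99 - j35.99 V
  V3 = 25.4·(cos(0.0°) + j·sin(0.0°)) = 25.4 V
  V4 = 33.6·(cos(142.2°) + j·sin(142.2°)) = -26.55 + j20.59 V
Step 2 — Sum components: V_total = 232.9 + j80.35 V.
Step 3 — Convert to polar: |V_total| = 246.4 V, ∠V_total = 19.0°.

V_total = 246.4∠19.0° V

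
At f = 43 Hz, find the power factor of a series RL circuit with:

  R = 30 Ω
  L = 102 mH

Step 1 — Angular frequency: ω = 2π·f = 2π·43 = 270.2 rad/s.
Step 2 — Component impedances:
  R: Z = R = 30 Ω
  L: Z = jωL = j·270.2·0.102 = 0 + j27.56 Ω
Step 3 — Series combination: Z_total = R + L = 30 + j27.56 Ω = 40.74∠42.6° Ω.
Step 4 — Power factor: PF = cos(φ) = Re(Z)/|Z| = 30/40.74 = 0.7364.
Step 5 — Type: Im(Z) = 27.56 ⇒ lagging (phase φ = 42.6°).

PF = 0.7364 (lagging, φ = 42.6°)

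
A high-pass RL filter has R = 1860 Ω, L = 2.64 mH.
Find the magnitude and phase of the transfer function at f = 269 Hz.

Step 1 — Angular frequency: ω = 2π·269 = 1690 rad/s.
Step 2 — Transfer function: H(jω) = jωL/(R + jωL).
Step 3 — Numerator jωL = j·4.462; denominator R + jωL = 1860 + j4.462.
Step 4 — H = 5.755e-06 + j0.002399.
Step 5 — Magnitude: |H| = 0.002399 (-52.4 dB); phase: φ = 89.9°.

|H| = 0.002399 (-52.4 dB), φ = 89.9°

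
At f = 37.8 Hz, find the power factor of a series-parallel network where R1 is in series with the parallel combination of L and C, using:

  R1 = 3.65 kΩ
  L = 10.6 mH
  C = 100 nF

Step 1 — Angular frequency: ω = 2π·f = 2π·37.8 = 237.5 rad/s.
Step 2 — Component impedances:
  R1: Z = R = 3650 Ω
  L: Z = jωL = j·237.5·0.0106 = 0 + j2.518 Ω
  C: Z = 1/(jωC) = -j/(ω·C) = 0 - j4.21e+04 Ω
Step 3 — Parallel branch: L || C = 1/(1/L + 1/C) = 0 + j2.518 Ω.
Step 4 — Series with R1: Z_total = R1 + (L || C) = 3650 + j2.518 Ω = 3650∠0.0° Ω.
Step 5 — Power factor: PF = cos(φ) = Re(Z)/|Z| = 3650/3650 = 1.
Step 6 — Type: Im(Z) = 2.518 ⇒ lagging (phase φ = 0.0°).

PF = 1 (lagging, φ = 0.0°)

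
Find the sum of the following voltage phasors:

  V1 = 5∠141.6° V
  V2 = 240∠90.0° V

Step 1 — Convert each phasor to rectangular form:
  V1 = 5·(cos(141.6°) + j·sin(141.6°)) = -3.918 + j3.106 V
  V2 = 240·(cos(90.0°) + j·sin(90.0°)) = 0 + j240 V
Step 2 — Sum components: V_total = -3.918 + j243.1 V.
Step 3 — Convert to polar: |V_total| = 243.1 V, ∠V_total = 90.9°.

V_total = 243.1∠90.9° V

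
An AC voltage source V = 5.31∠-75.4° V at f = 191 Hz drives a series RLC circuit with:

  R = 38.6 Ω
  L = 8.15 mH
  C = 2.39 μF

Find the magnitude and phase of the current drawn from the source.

Step 1 — Angular frequency: ω = 2π·f = 2π·191 = 1200 rad/s.
Step 2 — Component impedances:
  R: Z = R = 38.6 Ω
  L: Z = jωL = j·1200·0.00815 = 0 + j9.781 Ω
  C: Z = 1/(jωC) = -j/(ω·C) = 0 - j348.6 Ω
Step 3 — Series combination: Z_total = R + L + C = 38.6 - j338.9 Ω = 341.1∠-83.5° Ω.
Step 4 — Source phasor: V = 5.31∠-75.4° V = 1.338 - j5.139 V.
Step 5 — Ohm's law: I = V / Z_total = (1.338 - j5.139) / (38.6 - j338.9) = 0.01541 + j0.002194 A.
Step 6 — Convert to polar: |I| = 0.01557 A, ∠I = 8.1°.

I = 0.01557∠8.1° A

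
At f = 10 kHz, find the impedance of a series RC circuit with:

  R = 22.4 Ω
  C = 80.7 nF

Step 1 — Angular frequency: ω = 2π·f = 2π·1e+04 = 6.283e+04 rad/s.
Step 2 — Component impedances:
  R: Z = R = 22.4 Ω
  C: Z = 1/(jωC) = -j/(ω·C) = 0 - j197.2 Ω
Step 3 — Series combination: Z_total = R + C = 22.4 - j197.2 Ω = 198.5∠-83.5° Ω.

Z = 22.4 - j197.2 Ω = 198.5∠-83.5° Ω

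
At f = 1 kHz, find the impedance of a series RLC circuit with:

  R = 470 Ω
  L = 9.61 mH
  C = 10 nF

Step 1 — Angular frequency: ω = 2π·f = 2π·1000 = 6283 rad/s.
Step 2 — Component impedances:
  R: Z = R = 470 Ω
  L: Z = jωL = j·6283·0.00961 = 0 + j60.38 Ω
  C: Z = 1/(jωC) = -j/(ω·C) = 0 - j1.592e+04 Ω
Step 3 — Series combination: Z_total = R + L + C = 470 - j1.586e+04 Ω = 1.586e+04∠-88.3° Ω.

Z = 470 - j1.586e+04 Ω = 1.586e+04∠-88.3° Ω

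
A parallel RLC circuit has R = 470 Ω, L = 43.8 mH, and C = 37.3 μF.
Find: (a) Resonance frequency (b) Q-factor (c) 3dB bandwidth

Step 1 — Resonance: ω₀ = 1/√(LC) = 1/√(0.0438·3.73e-05) = 782.4 rad/s.
Step 2 — f₀ = ω₀/(2π) = 124.5 Hz.
Step 3 — Parallel Q: Q = R/(ω₀L) = 470/(782.4·0.0438) = 13.72.
Step 4 — Bandwidth: Δω = ω₀/Q = 57.04 rad/s; BW = Δω/(2π) = 9.078 Hz.

(a) f₀ = 124.5 Hz  (b) Q = 13.72  (c) BW = 9.078 Hz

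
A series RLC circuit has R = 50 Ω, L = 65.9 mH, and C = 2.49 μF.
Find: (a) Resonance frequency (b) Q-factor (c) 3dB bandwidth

Step 1 — Resonance: ω₀ = 1/√(LC) = 1/√(0.0659·2.49e-06) = 2469 rad/s.
Step 2 — f₀ = ω₀/(2π) = 392.9 Hz.
Step 3 — Series Q: Q = ω₀L/R = 2469·0.0659/50 = 3.254.
Step 4 — Bandwidth: Δω = ω₀/Q = 758.7 rad/s; BW = Δω/(2π) = 120.8 Hz.

(a) f₀ = 392.9 Hz  (b) Q = 3.254  (c) BW = 120.8 Hz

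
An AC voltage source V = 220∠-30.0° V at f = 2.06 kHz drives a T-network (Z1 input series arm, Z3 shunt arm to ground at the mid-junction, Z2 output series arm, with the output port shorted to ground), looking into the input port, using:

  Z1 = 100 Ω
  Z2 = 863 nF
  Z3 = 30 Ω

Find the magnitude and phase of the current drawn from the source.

Step 1 — Angular frequency: ω = 2π·f = 2π·2060 = 1.294e+04 rad/s.
Step 2 — Component impedances:
  Z1: Z = R = 100 Ω
  Z2: Z = 1/(jωC) = -j/(ω·C) = 0 - j89.52 Ω
  Z3: Z = R = 30 Ω
Step 3 — With the output port shorted to ground, the output series arm Z2 runs from the junction to ground; the shunt arm Z3 also runs from the junction to ground. They appear in parallel: Z3 || Z2 = 26.97 - j9.038 Ω.
Step 4 — Series with input arm Z1: Z_in = Z1 + (Z3 || Z2) = 127 - j9.038 Ω = 127.3∠-4.1° Ω.
Step 5 — Source phasor: V = 220∠-30.0° V = 190.5 - j110 V.
Step 6 — Ohm's law: I = V / Z_total = (190.5 - j110) / (127 - j9.038) = 1.554 - j0.7557 A.
Step 7 — Convert to polar: |I| = 1.728 A, ∠I = -25.9°.

I = 1.728∠-25.9° A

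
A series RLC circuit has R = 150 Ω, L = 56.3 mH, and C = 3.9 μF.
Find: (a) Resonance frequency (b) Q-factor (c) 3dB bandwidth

Step 1 — Resonance condition Im(Z)=0 gives ω₀ = 1/√(LC).
Step 2 — ω₀ = 1/√(0.0563·3.9e-06) = 2134 rad/s.
Step 3 — f₀ = ω₀/(2π) = 339.7 Hz.
Step 4 — Series Q: Q = ω₀L/R = 2134·0.0563/150 = 0.801.
Step 5 — 3dB bandwidth: Δω = ω₀/Q = 2664 rad/s; BW = Δω/(2π) = 424 Hz.

(a) f₀ = 339.7 Hz  (b) Q = 0.801  (c) BW = 424 Hz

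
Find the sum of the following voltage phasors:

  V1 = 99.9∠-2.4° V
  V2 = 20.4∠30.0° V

Step 1 — Convert each phasor to rectangular form:
  V1 = 99.9·(cos(-2.4°) + j·sin(-2.4°)) = 99.81 - j4.183 V
  V2 = 20.4·(cos(30.0°) + j·sin(30.0°)) = 17.67 + j10.2 V
Step 2 — Sum components: V_total = 117.5 + j6.017 V.
Step 3 — Convert to polar: |V_total| = 117.6 V, ∠V_total = 2.9°.

V_total = 117.6∠2.9° V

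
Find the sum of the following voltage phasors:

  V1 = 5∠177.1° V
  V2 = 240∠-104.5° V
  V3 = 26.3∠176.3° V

Step 1 — Convert each phasor to rectangular form:
  V1 = 5·(cos(177.1°) + j·sin(177.1°)) = -4.994 + j0.253 V
  V2 = 240·(cos(-104.5°) + j·sin(-104.5°)) = -60.09 - j232.4 V
  V3 = 26.3·(cos(176.3°) + j·sin(176.3°)) = -26.25 + j1.697 V
Step 2 — Sum components: V_total = -91.33 - j230.4 V.
Step 3 — Convert to polar: |V_total| = 247.8 V, ∠V_total = -111.6°.

V_total = 247.8∠-111.6° V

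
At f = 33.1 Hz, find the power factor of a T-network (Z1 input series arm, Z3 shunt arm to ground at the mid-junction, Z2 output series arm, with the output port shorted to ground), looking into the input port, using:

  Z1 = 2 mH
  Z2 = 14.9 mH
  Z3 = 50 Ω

Step 1 — Angular frequency: ω = 2π·f = 2π·33.1 = 208 rad/s.
Step 2 — Component impedances:
  Z1: Z = jωL = j·208·0.002 = 0 + j0.4159 Ω
  Z2: Z = jωL = j·208·0.0149 = 0 + j3.099 Ω
  Z3: Z = R = 50 Ω
Step 3 — With the output port shorted to ground, the output series arm Z2 runs from the junction to ground; the shunt arm Z3 also runs from the junction to ground. They appear in parallel: Z3 || Z2 = 0.1913 + j3.087 Ω.
Step 4 — Series with input arm Z1: Z_in = Z1 + (Z3 || Z2) = 0.1913 + j3.503 Ω = 3.508∠86.9° Ω.
Step 5 — Power factor: PF = cos(φ) = Re(Z)/|Z| = 0.19132/3.5081 = 0.05454.
Step 6 — Type: Im(Z) = 3.503 ⇒ lagging (phase φ = 86.9°).

PF = 0.05454 (lagging, φ = 86.9°)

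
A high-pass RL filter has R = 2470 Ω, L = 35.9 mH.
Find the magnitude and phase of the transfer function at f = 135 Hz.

Step 1 — Angular frequency: ω = 2π·135 = 848.2 rad/s.
Step 2 — Transfer function: H(jω) = jωL/(R + jωL).
Step 3 — Numerator jωL = j·30.45; denominator R + jωL = 2470 + j30.45.
Step 4 — H = 0.000152 + j0.01233.
Step 5 — Magnitude: |H| = 0.01233 (-38.2 dB); phase: φ = 89.3°.

|H| = 0.01233 (-38.2 dB), φ = 89.3°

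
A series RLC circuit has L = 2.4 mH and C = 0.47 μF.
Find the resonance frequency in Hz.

Step 1 — Resonance condition Im(Z)=0 gives ω₀ = 1/√(LC).
Step 2 — ω₀ = 1/√(0.0024·4.7e-07) = 2.977e+04 rad/s.
Step 3 — f₀ = ω₀/(2π) = 4739 Hz.

f₀ = 4739 Hz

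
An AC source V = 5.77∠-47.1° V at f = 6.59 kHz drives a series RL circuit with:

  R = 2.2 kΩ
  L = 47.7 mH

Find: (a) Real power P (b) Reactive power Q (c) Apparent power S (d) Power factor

Step 1 — Angular frequency: ω = 2π·f = 2π·6590 = 4.141e+04 rad/s.
Step 2 — Component impedances:
  R: Z = R = 2200 Ω
  L: Z = jωL = j·4.141e+04·0.0477 = 0 + j1975 Ω
Step 3 — Series combination: Z_total = R + L = 2200 + j1975 Ω = 2957∠41.9° Ω.
Step 4 — Source phasor: V = 5.77∠-47.1° V = 3.928 - j4.227 V.
Step 5 — Current: I = V / Z = 3.351e-05 - j0.001951 A = 0.001952∠-89.0° A.
Step 6 — Complex power: S = V·I* = 0.008379 + j0.007523 VA.
Step 7 — Real power: P = Re(S) = 0.008379 W.
Step 8 — Reactive power: Q = Im(S) = 0.007523 VAR.
Step 9 — Apparent power: |S| = 0.01126 VA.
Step 10 — Power factor: PF = P/|S| = 0.7441 (lagging).

(a) P = 0.008379 W  (b) Q = 0.007523 VAR  (c) S = 0.01126 VA  (d) PF = 0.7441 (lagging)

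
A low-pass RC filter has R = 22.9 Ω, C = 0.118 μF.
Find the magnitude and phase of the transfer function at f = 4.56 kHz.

Step 1 — Angular frequency: ω = 2π·4560 = 2.865e+04 rad/s.
Step 2 — Transfer function: H(jω) = 1/(1 + jωRC).
Step 3 — Denominator: 1 + jωRC = 1 + j·2.865e+04·22.9·1.18e-07 = 1 + j0.07742.
Step 4 — H = 0.994 - j0.07696.
Step 5 — Magnitude: |H| = 0.997 (-0.0 dB); phase: φ = -4.4°.

|H| = 0.997 (-0.0 dB), φ = -4.4°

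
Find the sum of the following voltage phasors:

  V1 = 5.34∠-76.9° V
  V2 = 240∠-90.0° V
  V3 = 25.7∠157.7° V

Step 1 — Convert each phasor to rectangular form:
  V1 = 5.34·(cos(-76.9°) + j·sin(-76.9°)) = 1.21 - j5.201 V
  V2 = 240·(cos(-90.0°) + j·sin(-90.0°)) = 0 - j240 V
  V3 = 25.7·(cos(157.7°) + j·sin(157.7°)) = -23.78 + j9.752 V
Step 2 — Sum components: V_total = -22.57 - j235.4 V.
Step 3 — Convert to polar: |V_total| = 236.5 V, ∠V_total = -95.5°.

V_total = 236.5∠-95.5° V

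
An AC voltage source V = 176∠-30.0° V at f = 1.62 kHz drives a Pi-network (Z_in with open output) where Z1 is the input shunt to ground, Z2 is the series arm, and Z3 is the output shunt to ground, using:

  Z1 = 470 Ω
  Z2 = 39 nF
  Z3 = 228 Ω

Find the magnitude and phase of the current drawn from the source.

Step 1 — Angular frequency: ω = 2π·f = 2π·1620 = 1.018e+04 rad/s.
Step 2 — Component impedances:
  Z1: Z = R = 470 Ω
  Z2: Z = 1/(jωC) = -j/(ω·C) = 0 - j2519 Ω
  Z3: Z = R = 228 Ω
Step 3 — With open output, the series arm Z2 and the output shunt Z3 appear in series to ground: Z2 + Z3 = 228 - j2519 Ω.
Step 4 — Parallel with input shunt Z1: Z_in = Z1 || (Z2 + Z3) = 447.4 - j81.44 Ω = 454.8∠-10.3° Ω.
Step 5 — Source phasor: V = 176∠-30.0° V = 152.4 - j88 V.
Step 6 — Ohm's law: I = V / Z_total = (152.4 - j88) / (447.4 - j81.44) = 0.3644 - j0.1304 A.
Step 7 — Convert to polar: |I| = 0.387 A, ∠I = -19.7°.

I = 0.387∠-19.7° A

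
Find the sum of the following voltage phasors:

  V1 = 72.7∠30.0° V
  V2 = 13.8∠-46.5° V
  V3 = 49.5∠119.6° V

Step 1 — Convert each phasor to rectangular form:
  V1 = 72.7·(cos(30.0°) + j·sin(30.0°)) = 62.96 + j36.35 V
  V2 = 13.8·(cos(-46.5°) + j·sin(-46.5°)) = 9.499 - j10.01 V
  V3 = 49.5·(cos(119.6°) + j·sin(119.6°)) = -24.45 + j43.04 V
Step 2 — Sum components: V_total = 48.01 + j69.38 V.
Step 3 — Convert to polar: |V_total| = 84.37 V, ∠V_total = 55.3°.

V_total = 84.37∠55.3° V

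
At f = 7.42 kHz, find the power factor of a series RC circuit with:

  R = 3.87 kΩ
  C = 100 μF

Step 1 — Angular frequency: ω = 2π·f = 2π·7420 = 4.662e+04 rad/s.
Step 2 — Component impedances:
  R: Z = R = 3870 Ω
  C: Z = 1/(jωC) = -j/(ω·C) = 0 - j0.2145 Ω
Step 3 — Series combination: Z_total = R + C = 3870 - j0.2145 Ω = 3870∠-0.0° Ω.
Step 4 — Power factor: PF = cos(φ) = Re(Z)/|Z| = 3870/3870 = 1.
Step 5 — Type: Im(Z) = -0.2145 ⇒ leading (phase φ = -0.0°).

PF = 1 (leading, φ = -0.0°)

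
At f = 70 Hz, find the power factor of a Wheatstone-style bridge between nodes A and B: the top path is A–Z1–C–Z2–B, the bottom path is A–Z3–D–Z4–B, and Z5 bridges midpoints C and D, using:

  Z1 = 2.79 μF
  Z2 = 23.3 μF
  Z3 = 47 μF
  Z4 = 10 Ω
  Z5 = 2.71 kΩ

Step 1 — Angular frequency: ω = 2π·f = 2π·70 = 439.8 rad/s.
Step 2 — Component impedances:
  Z1: Z = 1/(jωC) = -j/(ω·C) = 0 - j814.9 Ω
  Z2: Z = 1/(jωC) = -j/(ω·C) = 0 - j97.58 Ω
  Z3: Z = 1/(jωC) = -j/(ω·C) = 0 - j48.38 Ω
  Z4: Z = R = 10 Ω
  Z5: Z = R = 2710 Ω
Step 3 — Bridge requires nodal analysis (the Z5 bridge couples midpoints C and D, so the two paths cannot be reduced to a simple series/parallel combination). Setting node B to ground and injecting 1 A at node A, the 3-node admittance system at A, C, D solves to V_A = Z_AB = 9 - j46.06 Ω = 46.94∠-78.9° Ω.
Step 4 — Power factor: PF = cos(φ) = Re(Z)/|Z| = 9.0003/46.936 = 0.1918.
Step 5 — Type: Im(Z) = -46.06 ⇒ leading (phase φ = -78.9°).

PF = 0.1918 (leading, φ = -78.9°)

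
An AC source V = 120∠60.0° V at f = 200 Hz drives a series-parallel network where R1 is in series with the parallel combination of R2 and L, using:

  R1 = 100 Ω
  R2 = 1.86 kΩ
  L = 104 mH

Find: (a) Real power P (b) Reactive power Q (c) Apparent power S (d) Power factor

Step 1 — Angular frequency: ω = 2π·f = 2π·200 = 1257 rad/s.
Step 2 — Component impedances:
  R1: Z = R = 100 Ω
  R2: Z = R = 1860 Ω
  L: Z = jωL = j·1257·0.104 = 0 + j130.7 Ω
Step 3 — Parallel branch: R2 || L = 1/(1/R2 + 1/L) = 9.138 + j130 Ω.
Step 4 — Series with R1: Z_total = R1 + (R2 || L) = 109.1 + j130 Ω = 169.8∠50.0° Ω.
Step 5 — Source phasor: V = 120∠60.0° V = 60 + j103.9 V.
Step 6 — Current: I = V / Z = 0.6961 + j0.1228 A = 0.7068∠10.0° A.
Step 7 — Complex power: S = V·I* = 54.52 + j64.97 VA.
Step 8 — Real power: P = Re(S) = 54.52 W.
Step 9 — Reactive power: Q = Im(S) = 64.97 VAR.
Step 10 — Apparent power: |S| = 84.82 VA.
Step 11 — Power factor: PF = P/|S| = 0.6428 (lagging).

(a) P = 54.52 W  (b) Q = 64.97 VAR  (c) S = 84.82 VA  (d) PF = 0.6428 (lagging)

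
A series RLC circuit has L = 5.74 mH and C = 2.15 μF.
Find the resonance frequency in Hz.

Step 1 — Resonance condition Im(Z)=0 gives ω₀ = 1/√(LC).
Step 2 — ω₀ = 1/√(0.00574·2.15e-06) = 9002 rad/s.
Step 3 — f₀ = ω₀/(2π) = 1433 Hz.

f₀ = 1433 Hz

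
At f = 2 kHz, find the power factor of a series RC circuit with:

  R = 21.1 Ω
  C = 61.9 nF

Step 1 — Angular frequency: ω = 2π·f = 2π·2000 = 1.257e+04 rad/s.
Step 2 — Component impedances:
  R: Z = R = 21.1 Ω
  C: Z = 1/(jωC) = -j/(ω·C) = 0 - j1286 Ω
Step 3 — Series combination: Z_total = R + C = 21.1 - j1286 Ω = 1286∠-89.1° Ω.
Step 4 — Power factor: PF = cos(φ) = Re(Z)/|Z| = 21.1/1286 = 0.01641.
Step 5 — Type: Im(Z) = -1286 ⇒ leading (phase φ = -89.1°).

PF = 0.01641 (leading, φ = -89.1°)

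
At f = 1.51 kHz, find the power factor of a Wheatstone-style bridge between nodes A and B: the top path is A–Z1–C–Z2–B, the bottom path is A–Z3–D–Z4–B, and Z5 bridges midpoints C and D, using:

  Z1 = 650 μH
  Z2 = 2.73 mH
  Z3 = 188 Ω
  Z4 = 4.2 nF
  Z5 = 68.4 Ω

Step 1 — Angular frequency: ω = 2π·f = 2π·1510 = 9488 rad/s.
Step 2 — Component impedances:
  Z1: Z = jωL = j·9488·0.00065 = 0 + j6.167 Ω
  Z2: Z = jωL = j·9488·0.00273 = 0 + j25.9 Ω
  Z3: Z = R = 188 Ω
  Z4: Z = 1/(jωC) = -j/(ω·C) = 0 - j2.51e+04 Ω
  Z5: Z = R = 68.4 Ω
Step 3 — Bridge requires nodal analysis (the Z5 bridge couples midpoints C and D, so the two paths cannot be reduced to a simple series/parallel combination). Setting node B to ground and injecting 1 A at node A, the 3-node admittance system at A, C, D solves to V_A = Z_AB = 0.1484 + j32.09 Ω = 32.1∠89.7° Ω.
Step 4 — Power factor: PF = cos(φ) = Re(Z)/|Z| = 0.1484/32.1 = 0.004623.
Step 5 — Type: Im(Z) = 32.09 ⇒ lagging (phase φ = 89.7°).

PF = 0.004623 (lagging, φ = 89.7°)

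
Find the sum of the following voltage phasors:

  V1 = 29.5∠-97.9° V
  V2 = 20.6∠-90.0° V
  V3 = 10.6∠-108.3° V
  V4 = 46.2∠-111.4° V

Step 1 — Convert each phasor to rectangular form:
  V1 = 29.5·(cos(-97.9°) + j·sin(-97.9°)) = -4.055 - j29.22 V
  V2 = 20.6·(cos(-90.0°) + j·sin(-90.0°)) = 0 - j20.6 V
  V3 = 10.6·(cos(-108.3°) + j·sin(-108.3°)) = -3.328 - j10.06 V
  V4 = 46.2·(cos(-111.4°) + j·sin(-111.4°)) = -16.86 - j43.01 V
Step 2 — Sum components: V_total = -24.24 - j102.9 V.
Step 3 — Convert to polar: |V_total| = 105.7 V, ∠V_total = -103.3°.

V_total = 105.7∠-103.3° V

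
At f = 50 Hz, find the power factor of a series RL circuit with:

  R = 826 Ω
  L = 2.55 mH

Step 1 — Angular frequency: ω = 2π·f = 2π·50 = 314.2 rad/s.
Step 2 — Component impedances:
  R: Z = R = 826 Ω
  L: Z = jωL = j·314.2·0.00255 = 0 + j0.8011 Ω
Step 3 — Series combination: Z_total = R + L = 826 + j0.8011 Ω = 826∠0.1° Ω.
Step 4 — Power factor: PF = cos(φ) = Re(Z)/|Z| = 826/826 = 1.
Step 5 — Type: Im(Z) = 0.8011 ⇒ lagging (phase φ = 0.1°).

PF = 1 (lagging, φ = 0.1°)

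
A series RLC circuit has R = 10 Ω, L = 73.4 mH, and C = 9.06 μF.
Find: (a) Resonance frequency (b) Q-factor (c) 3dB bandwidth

Step 1 — Resonance: ω₀ = 1/√(LC) = 1/√(0.0734·9.06e-06) = 1226 rad/s.
Step 2 — f₀ = ω₀/(2π) = 195.2 Hz.
Step 3 — Series Q: Q = ω₀L/R = 1226·0.0734/10 = 9.001.
Step 4 — Bandwidth: Δω = ω₀/Q = 136.2 rad/s; BW = Δω/(2π) = 21.68 Hz.

(a) f₀ = 195.2 Hz  (b) Q = 9.001  (c) BW = 21.68 Hz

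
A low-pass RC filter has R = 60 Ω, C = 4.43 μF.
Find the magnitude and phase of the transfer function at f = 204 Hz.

Step 1 — Angular frequency: ω = 2π·204 = 1282 rad/s.
Step 2 — Transfer function: H(jω) = 1/(1 + jωRC).
Step 3 — Denominator: 1 + jωRC = 1 + j·1282·60·4.43e-06 = 1 + j0.3407.
Step 4 — H = 0.896 - j0.3053.
Step 5 — Magnitude: |H| = 0.9466 (-0.5 dB); phase: φ = -18.8°.

|H| = 0.9466 (-0.5 dB), φ = -18.8°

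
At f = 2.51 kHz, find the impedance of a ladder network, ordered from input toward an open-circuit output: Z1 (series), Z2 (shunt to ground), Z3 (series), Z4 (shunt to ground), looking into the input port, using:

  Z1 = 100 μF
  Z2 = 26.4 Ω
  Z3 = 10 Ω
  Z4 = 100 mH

Step 1 — Angular frequency: ω = 2π·f = 2π·2510 = 1.577e+04 rad/s.
Step 2 — Component impedances:
  Z1: Z = 1/(jωC) = -j/(ω·C) = 0 - j0.6341 Ω
  Z2: Z = R = 26.4 Ω
  Z3: Z = R = 10 Ω
  Z4: Z = jωL = j·1.577e+04·0.1 = 0 + j1577 Ω
Step 3 — Ladder network (open output): work backward from the far end, alternating series and parallel combinations. Z_in = 26.39 - j0.1924 Ω = 26.39∠-0.4° Ω.

Z = 26.39 - j0.1924 Ω = 26.39∠-0.4° Ω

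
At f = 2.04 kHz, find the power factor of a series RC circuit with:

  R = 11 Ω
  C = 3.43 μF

Step 1 — Angular frequency: ω = 2π·f = 2π·2040 = 1.282e+04 rad/s.
Step 2 — Component impedances:
  R: Z = R = 11 Ω
  C: Z = 1/(jωC) = -j/(ω·C) = 0 - j22.75 Ω
Step 3 — Series combination: Z_total = R + C = 11 - j22.75 Ω = 25.27∠-64.2° Ω.
Step 4 — Power factor: PF = cos(φ) = Re(Z)/|Z| = 11/25.266 = 0.4354.
Step 5 — Type: Im(Z) = -22.75 ⇒ leading (phase φ = -64.2°).

PF = 0.4354 (leading, φ = -64.2°)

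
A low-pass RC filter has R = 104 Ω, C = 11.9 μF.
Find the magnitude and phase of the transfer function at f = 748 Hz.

Step 1 — Angular frequency: ω = 2π·748 = 4700 rad/s.
Step 2 — Transfer function: H(jω) = 1/(1 + jωRC).
Step 3 — Denominator: 1 + jωRC = 1 + j·4700·104·1.19e-05 = 1 + j5.817.
Step 4 — H = 0.02871 - j0.167.
Step 5 — Magnitude: |H| = 0.1694 (-15.4 dB); phase: φ = -80.2°.

|H| = 0.1694 (-15.4 dB), φ = -80.2°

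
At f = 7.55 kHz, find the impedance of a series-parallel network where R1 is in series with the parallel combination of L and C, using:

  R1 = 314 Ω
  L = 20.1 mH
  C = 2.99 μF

Step 1 — Angular frequency: ω = 2π·f = 2π·7550 = 4.744e+04 rad/s.
Step 2 — Component impedances:
  R1: Z = R = 314 Ω
  L: Z = jωL = j·4.744e+04·0.0201 = 0 + j953.5 Ω
  C: Z = 1/(jωC) = -j/(ω·C) = 0 - j7.05 Ω
Step 3 — Parallel branch: L || C = 1/(1/L + 1/C) = 0 - j7.103 Ω.
Step 4 — Series with R1: Z_total = R1 + (L || C) = 314 - j7.103 Ω = 314.1∠-1.3° Ω.

Z = 314 - j7.103 Ω = 314.1∠-1.3° Ω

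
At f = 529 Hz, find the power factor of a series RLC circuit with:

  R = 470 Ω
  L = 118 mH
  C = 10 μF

Step 1 — Angular frequency: ω = 2π·f = 2π·529 = 3324 rad/s.
Step 2 — Component impedances:
  R: Z = R = 470 Ω
  L: Z = jωL = j·3324·0.118 = 0 + j392.2 Ω
  C: Z = 1/(jωC) = -j/(ω·C) = 0 - j30.09 Ω
Step 3 — Series combination: Z_total = R + L + C = 470 + j362.1 Ω = 593.3∠37.6° Ω.
Step 4 — Power factor: PF = cos(φ) = Re(Z)/|Z| = 470/593.324 = 0.7921.
Step 5 — Type: Im(Z) = 362.1 ⇒ lagging (phase φ = 37.6°).

PF = 0.7921 (lagging, φ = 37.6°)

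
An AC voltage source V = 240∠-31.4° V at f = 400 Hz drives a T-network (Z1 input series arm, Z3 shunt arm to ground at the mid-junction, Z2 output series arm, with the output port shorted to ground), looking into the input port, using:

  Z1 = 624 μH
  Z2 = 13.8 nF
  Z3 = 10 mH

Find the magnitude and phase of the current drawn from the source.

Step 1 — Angular frequency: ω = 2π·f = 2π·400 = 2513 rad/s.
Step 2 — Component impedances:
  Z1: Z = jωL = j·2513·0.000624 = 0 + j1.568 Ω
  Z2: Z = 1/(jωC) = -j/(ω·C) = 0 - j2.883e+04 Ω
  Z3: Z = jωL = j·2513·0.01 = 0 + j25.13 Ω
Step 3 — With the output port shorted to ground, the output series arm Z2 runs from the junction to ground; the shunt arm Z3 also runs from the junction to ground. They appear in parallel: Z3 || Z2 = 0 + j25.15 Ω.
Step 4 — Series with input arm Z1: Z_in = Z1 + (Z3 || Z2) = 0 + j26.72 Ω = 26.72∠90.0° Ω.
Step 5 — Source phasor: V = 240∠-31.4° V = 204.9 - j125 V.
Step 6 — Ohm's law: I = V / Z_total = (204.9 - j125) / (0 + j26.72) = -4.679 - j7.666 A.
Step 7 — Convert to polar: |I| = 8.981 A, ∠I = -121.4°.

I = 8.981∠-121.4° A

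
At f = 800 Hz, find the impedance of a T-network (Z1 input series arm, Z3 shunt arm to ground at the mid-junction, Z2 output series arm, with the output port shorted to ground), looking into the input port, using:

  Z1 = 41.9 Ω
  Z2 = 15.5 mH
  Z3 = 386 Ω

Step 1 — Angular frequency: ω = 2π·f = 2π·800 = 5027 rad/s.
Step 2 — Component impedances:
  Z1: Z = R = 41.9 Ω
  Z2: Z = jωL = j·5027·0.0155 = 0 + j77.91 Ω
  Z3: Z = R = 386 Ω
Step 3 — With the output port shorted to ground, the output series arm Z2 runs from the junction to ground; the shunt arm Z3 also runs from the junction to ground. They appear in parallel: Z3 || Z2 = 15.11 + j74.86 Ω.
Step 4 — Series with input arm Z1: Z_in = Z1 + (Z3 || Z2) = 57.01 + j74.86 Ω = 94.1∠52.7° Ω.

Z = 57.01 + j74.86 Ω = 94.1∠52.7° Ω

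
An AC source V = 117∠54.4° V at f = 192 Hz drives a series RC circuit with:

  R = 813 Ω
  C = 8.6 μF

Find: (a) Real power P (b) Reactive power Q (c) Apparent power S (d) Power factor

Step 1 — Angular frequency: ω = 2π·f = 2π·192 = 1206 rad/s.
Step 2 — Component impedances:
  R: Z = R = 813 Ω
  C: Z = 1/(jωC) = -j/(ω·C) = 0 - j96.39 Ω
Step 3 — Series combination: Z_total = R + C = 813 - j96.39 Ω = 818.7∠-6.8° Ω.
Step 4 — Source phasor: V = 117∠54.4° V = 68.11 + j95.13 V.
Step 5 — Current: I = V / Z = 0.06893 + j0.1252 A = 0.1429∠61.2° A.
Step 6 — Complex power: S = V·I* = 16.6 - j1.969 VA.
Step 7 — Real power: P = Re(S) = 16.6 W.
Step 8 — Reactive power: Q = Im(S) = -1.969 VAR.
Step 9 — Apparent power: |S| = 16.72 VA.
Step 10 — Power factor: PF = P/|S| = 0.993 (leading).

(a) P = 16.6 W  (b) Q = -1.969 VAR  (c) S = 16.72 VA  (d) PF = 0.993 (leading)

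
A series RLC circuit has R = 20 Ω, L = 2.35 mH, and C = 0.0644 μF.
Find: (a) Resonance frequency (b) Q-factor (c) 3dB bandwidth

Step 1 — Resonance condition Im(Z)=0 gives ω₀ = 1/√(LC).
Step 2 — ω₀ = 1/√(0.00235·6.44e-08) = 8.129e+04 rad/s.
Step 3 — f₀ = ω₀/(2π) = 1.294e+04 Hz.
Step 4 — Series Q: Q = ω₀L/R = 8.129e+04·0.00235/20 = 9.551.
Step 5 — 3dB bandwidth: Δω = ω₀/Q = 8511 rad/s; BW = Δω/(2π) = 1355 Hz.

(a) f₀ = 1.294e+04 Hz  (b) Q = 9.551  (c) BW = 1355 Hz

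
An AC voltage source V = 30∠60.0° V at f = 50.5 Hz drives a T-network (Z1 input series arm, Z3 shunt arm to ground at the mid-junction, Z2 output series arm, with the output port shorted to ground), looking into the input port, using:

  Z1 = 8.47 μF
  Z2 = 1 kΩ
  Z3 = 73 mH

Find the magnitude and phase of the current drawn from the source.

Step 1 — Angular frequency: ω = 2π·f = 2π·50.5 = 317.3 rad/s.
Step 2 — Component impedances:
  Z1: Z = 1/(jωC) = -j/(ω·C) = 0 - j372.1 Ω
  Z2: Z = R = 1000 Ω
  Z3: Z = jωL = j·317.3·0.073 = 0 + j23.16 Ω
Step 3 — With the output port shorted to ground, the output series arm Z2 runs from the junction to ground; the shunt arm Z3 also runs from the junction to ground. They appear in parallel: Z3 || Z2 = 0.5362 + j23.15 Ω.
Step 4 — Series with input arm Z1: Z_in = Z1 + (Z3 || Z2) = 0.5362 - j348.9 Ω = 348.9∠-89.9° Ω.
Step 5 — Source phasor: V = 30∠60.0° V = 15 + j25.98 V.
Step 6 — Ohm's law: I = V / Z_total = (15 + j25.98) / (0.5362 - j348.9) = -0.07439 + j0.0431 A.
Step 7 — Convert to polar: |I| = 0.08598 A, ∠I = 149.9°.

I = 0.08598∠149.9° A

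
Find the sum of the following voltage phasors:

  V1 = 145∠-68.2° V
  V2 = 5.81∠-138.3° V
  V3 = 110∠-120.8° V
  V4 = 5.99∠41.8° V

Step 1 — Convert each phasor to rectangular form:
  V1 = 145·(cos(-68.2°) + j·sin(-68.2°)) = 53.85 - j134.6 V
  V2 = 5.81·(cos(-138.3°) + j·sin(-138.3°)) = -4.338 - j3.865 V
  V3 = 110·(cos(-120.8°) + j·sin(-120.8°)) = -56.32 - j94.49 V
  V4 = 5.99·(cos(41.8°) + j·sin(41.8°)) = 4.465 + j3.993 V
Step 2 — Sum components: V_total = -2.349 - j229 V.
Step 3 — Convert to polar: |V_total| = 229 V, ∠V_total = -90.6°.

V_total = 229∠-90.6° V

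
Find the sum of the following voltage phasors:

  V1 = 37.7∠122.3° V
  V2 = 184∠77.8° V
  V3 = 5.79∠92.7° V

Step 1 — Convert each phasor to rectangular form:
  V1 = 37.7·(cos(122.3°) + j·sin(122.3°)) = -20.15 + j31.87 V
  V2 = 184·(cos(77.8°) + j·sin(77.8°)) = 38.88 + j179.8 V
  V3 = 5.79·(cos(92.7°) + j·sin(92.7°)) = -0.2727 + j5.784 V
Step 2 — Sum components: V_total = 18.47 + j217.5 V.
Step 3 — Convert to polar: |V_total| = 218.3 V, ∠V_total = 85.1°.

V_total = 218.3∠85.1° V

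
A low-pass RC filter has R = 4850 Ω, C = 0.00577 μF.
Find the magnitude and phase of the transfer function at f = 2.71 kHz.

Step 1 — Angular frequency: ω = 2π·2710 = 1.703e+04 rad/s.
Step 2 — Transfer function: H(jω) = 1/(1 + jωRC).
Step 3 — Denominator: 1 + jωRC = 1 + j·1.703e+04·4850·5.77e-09 = 1 + j0.4765.
Step 4 — H = 0.815 - j0.3883.
Step 5 — Magnitude: |H| = 0.9028 (-0.9 dB); phase: φ = -25.5°.

|H| = 0.9028 (-0.9 dB), φ = -25.5°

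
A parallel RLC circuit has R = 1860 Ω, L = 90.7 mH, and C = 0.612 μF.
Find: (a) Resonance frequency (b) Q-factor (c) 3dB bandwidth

Step 1 — Resonance: ω₀ = 1/√(LC) = 1/√(0.0907·6.12e-07) = 4244 rad/s.
Step 2 — f₀ = ω₀/(2π) = 675.5 Hz.
Step 3 — Parallel Q: Q = R/(ω₀L) = 1860/(4244·0.0907) = 4.832.
Step 4 — Bandwidth: Δω = ω₀/Q = 878.5 rad/s; BW = Δω/(2π) = 139.8 Hz.

(a) f₀ = 675.5 Hz  (b) Q = 4.832  (c) BW = 139.8 Hz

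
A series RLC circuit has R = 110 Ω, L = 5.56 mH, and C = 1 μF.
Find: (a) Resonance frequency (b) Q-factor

Step 1 — Resonance condition Im(Z)=0 gives ω₀ = 1/√(LC).
Step 2 — ω₀ = 1/√(0.00556·1e-06) = 1.341e+04 rad/s.
Step 3 — f₀ = ω₀/(2π) = 2134 Hz.
Step 4 — Series Q: Q = ω₀L/R = 1.341e+04·0.00556/110 = 0.6779.

(a) f₀ = 2134 Hz  (b) Q = 0.6779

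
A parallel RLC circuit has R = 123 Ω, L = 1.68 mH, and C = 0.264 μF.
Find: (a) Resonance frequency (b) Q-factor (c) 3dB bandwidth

Step 1 — Resonance: ω₀ = 1/√(LC) = 1/√(0.00168·2.64e-07) = 4.748e+04 rad/s.
Step 2 — f₀ = ω₀/(2π) = 7557 Hz.
Step 3 — Parallel Q: Q = R/(ω₀L) = 123/(4.748e+04·0.00168) = 1.542.
Step 4 — Bandwidth: Δω = ω₀/Q = 3.08e+04 rad/s; BW = Δω/(2π) = 4901 Hz.

(a) f₀ = 7557 Hz  (b) Q = 1.542  (c) BW = 4901 Hz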